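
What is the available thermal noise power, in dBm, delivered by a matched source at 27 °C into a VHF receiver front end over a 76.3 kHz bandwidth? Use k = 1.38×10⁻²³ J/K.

−125.0 dBm

T = 27 °C + 273.15 = 300.15 K
P_n = kTB = 1.38×10⁻²³ × 300.15 × 7.63×10⁴ = 3.16×10⁻¹⁶ W
In dBm: 10 log₁₀(3.16×10⁻¹⁶ / 10⁻³) = −125.0 dBm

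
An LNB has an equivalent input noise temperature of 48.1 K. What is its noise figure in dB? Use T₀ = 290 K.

F = 1 + T_e/T₀ = 1 + 48.1/290 = 1.16586
NF = 10 log₁₀(1.16586) = 0.666 dB

0.666 dB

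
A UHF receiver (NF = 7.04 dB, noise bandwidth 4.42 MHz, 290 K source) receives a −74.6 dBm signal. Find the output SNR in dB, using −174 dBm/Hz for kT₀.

25.9 dB

Noise floor: N = −174 + 10 log₁₀(B) + NF
10 log₁₀(4.42×10⁶) = 66.45 dB
N = −174 + 66.45 + 7.04 = −100.51 dBm
SNR = P_sig − N = −74.6 − (−100.51) = 25.91 dB → 25.9 dB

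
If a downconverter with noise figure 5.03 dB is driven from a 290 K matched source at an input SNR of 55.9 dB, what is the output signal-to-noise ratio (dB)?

50.87 dB

By definition F = SNR_in/SNR_out, so in dB: SNR_out = SNR_in − NF
SNR_out = 55.9 − 5.03 = 50.87 dB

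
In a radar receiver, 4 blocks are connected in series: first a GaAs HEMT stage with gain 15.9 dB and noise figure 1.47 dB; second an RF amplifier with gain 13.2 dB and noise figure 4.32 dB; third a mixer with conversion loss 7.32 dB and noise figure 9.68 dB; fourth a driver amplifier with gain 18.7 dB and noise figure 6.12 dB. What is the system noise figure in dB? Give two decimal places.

Convert to linear (a loss of L dB is a gain of −L dB): F_i = 10^(NF_i/10), G_i = 10^(G_i,dB/10)
  Stage 1: F_1 = 10^(1.47/10) = 1.403, G_1 = 10^(15.9/10) = 38.90
  Stage 2: F_2 = 10^(4.32/10) = 2.704, G_2 = 10^(13.2/10) = 20.89
  Stage 3: F_3 = 10^(9.68/10) = 9.290, G_3 = 10^(−7.32/10) = 0.1854
  Stage 4: F_4 = 10^(6.12/10) = 4.093, G_4 = 10^(18.7/10) = 74.13
Friis cascade:
  F = 1.403 + (2.704 − 1)/38.90 + (9.290 − 1)/812.8 + (4.093 − 1)/150.7 = 1.477
NF = 10 log₁₀(1.477) = 1.69 dB

1.69 dB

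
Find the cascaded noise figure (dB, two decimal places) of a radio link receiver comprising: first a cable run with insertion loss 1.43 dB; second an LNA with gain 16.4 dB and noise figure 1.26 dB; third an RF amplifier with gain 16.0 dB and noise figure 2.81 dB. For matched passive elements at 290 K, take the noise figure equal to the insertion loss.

2.76 dB

Convert to linear (a loss of L dB is a gain of −L dB): F_i = 10^(NF_i/10), G_i = 10^(G_i,dB/10)
  Stage 1: F_1 = 10^(1.43/10) = 1.390, G_1 = 10^(−1.43/10) = 0.7194
  Stage 2: F_2 = 10^(1.26/10) = 1.337, G_2 = 10^(16.4/10) = 43.65
  Stage 3: F_3 = 10^(2.81/10) = 1.910, G_3 = 10^(16.0/10) = 39.81
Friis cascade:
  F = 1.390 + (1.337 − 1)/0.7194 + (1.910 − 1)/31.41 = 1.887
NF = 10 log₁₀(1.887) = 2.76 dB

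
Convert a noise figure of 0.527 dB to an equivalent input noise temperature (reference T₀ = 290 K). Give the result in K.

F = 10^(0.527/10) = 1.12902
T_e = (F − 1)·T₀ = (1.12902 − 1) × 290 = 37.4 K

37.4 K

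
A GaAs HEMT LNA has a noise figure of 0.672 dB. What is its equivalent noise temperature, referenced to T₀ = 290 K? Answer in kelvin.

F = 10^(0.672/10) = 1.16735
T_e = (F − 1)·T₀ = (1.16735 − 1) × 290 = 48.5 K

48.5 K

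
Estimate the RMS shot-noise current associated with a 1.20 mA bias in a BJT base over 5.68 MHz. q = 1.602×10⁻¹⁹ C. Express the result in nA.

I_n = √(2qI·B)
2qI·B = 2 × 1.602×10⁻¹⁹ × 1.20×10⁻³ × 5.68×10⁶ = 2.18×10⁻¹⁵ A²
I_n = √(2.18×10⁻¹⁵) = 4.67×10⁻⁸ A = 46.7 nA

46.7 nA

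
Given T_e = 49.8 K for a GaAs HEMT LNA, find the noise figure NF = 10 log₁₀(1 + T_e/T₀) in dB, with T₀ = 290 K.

0.688 dB

F = 1 + T_e/T₀ = 1 + 49.8/290 = 1.17172
NF = 10 log₁₀(1.17172) = 0.688 dB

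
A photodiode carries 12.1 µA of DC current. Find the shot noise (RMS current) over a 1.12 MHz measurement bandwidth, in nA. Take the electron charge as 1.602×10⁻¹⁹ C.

2.08 nA

I_n = √(2qI·B)
2qI·B = 2 × 1.602×10⁻¹⁹ × 1.21×10⁻⁵ × 1.12×10⁶ = 4.34×10⁻¹⁸ A²
I_n = √(4.34×10⁻¹⁸) = 2.08×10⁻⁹ A = 2.08 nA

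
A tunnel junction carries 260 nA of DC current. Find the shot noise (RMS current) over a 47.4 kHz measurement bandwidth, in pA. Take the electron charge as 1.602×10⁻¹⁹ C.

I_n = √(2qI·B)
2qI·B = 2 × 1.602×10⁻¹⁹ × 2.60×10⁻⁷ × 4.74×10⁴ = 3.95×10⁻²¹ A²
I_n = √(3.95×10⁻²¹) = 6.28×10⁻¹¹ A = 62.8 pA

62.8 pA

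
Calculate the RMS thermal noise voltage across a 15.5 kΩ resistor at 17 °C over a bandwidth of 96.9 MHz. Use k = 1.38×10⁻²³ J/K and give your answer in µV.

T = 17 °C + 273.15 = 290.15 K
V_n = √(4kTRB)
4kTRB = 4 × 1.38×10⁻²³ × 290.15 × 1.55×10⁴ × 9.69×10⁷ = 2.41×10⁻⁸ V²
V_n = √(2.41×10⁻⁸) = 1.55×10⁻⁴ V = 155 µV

155 µV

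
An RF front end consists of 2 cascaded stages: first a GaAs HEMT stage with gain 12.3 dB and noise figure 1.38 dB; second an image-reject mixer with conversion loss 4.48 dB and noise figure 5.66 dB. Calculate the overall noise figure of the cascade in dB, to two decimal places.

Convert to linear (a loss of L dB is a gain of −L dB): F_i = 10^(NF_i/10), G_i = 10^(G_i,dB/10)
  Stage 1: F_1 = 10^(1.38/10) = 1.374, G_1 = 10^(12.3/10) = 16.98
  Stage 2: F_2 = 10^(5.66/10) = 3.681, G_2 = 10^(−4.48/10) = 0.3565
Friis cascade:
  F = 1.374 + (3.681 − 1)/16.98 = 1.532
NF = 10 log₁₀(1.532) = 1.85 dB

1.85 dB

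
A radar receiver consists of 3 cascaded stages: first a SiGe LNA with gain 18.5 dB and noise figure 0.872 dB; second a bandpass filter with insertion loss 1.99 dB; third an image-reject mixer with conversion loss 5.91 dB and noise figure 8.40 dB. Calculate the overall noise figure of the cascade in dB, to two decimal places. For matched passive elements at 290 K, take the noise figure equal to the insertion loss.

Convert to linear (a loss of L dB is a gain of −L dB): F_i = 10^(NF_i/10), G_i = 10^(G_i,dB/10)
  Stage 1: F_1 = 10^(0.872/10) = 1.222, G_1 = 10^(18.5/10) = 70.79
  Stage 2: F_2 = 10^(1.99/10) = 1.581, G_2 = 10^(−1.99/10) = 0.6324
  Stage 3: F_3 = 10^(8.40/10) = 6.918, G_3 = 10^(−5.91/10) = 0.2564
Friis cascade:
  F = 1.222 + (1.581 − 1)/70.79 + (6.918 − 1)/44.77 = 1.363
NF = 10 log₁₀(1.363) = 1.34 dB

1.34 dB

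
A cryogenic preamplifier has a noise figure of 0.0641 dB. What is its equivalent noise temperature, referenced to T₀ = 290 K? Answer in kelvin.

4.31 K

F = 10^(0.0641/10) = 1.01487
T_e = (F − 1)·T₀ = (1.01487 − 1) × 290 = 4.31 K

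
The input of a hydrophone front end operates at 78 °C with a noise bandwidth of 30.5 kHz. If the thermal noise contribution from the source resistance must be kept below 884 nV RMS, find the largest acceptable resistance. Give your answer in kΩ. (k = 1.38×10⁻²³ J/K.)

1.32 kΩ

T = 78 °C + 273.15 = 351.15 K
Johnson–Nyquist: V_n = √(4kTRB) ⇒ R = V_n² / (4kTB)
4kTB = 4 × 1.38×10⁻²³ × 351.15 × 3.05×10⁴ = 5.91×10⁻¹⁶
R = (8.84×10⁻⁷)² / 5.91×10⁻¹⁶ = 1.32×10³ Ω = 1.32 kΩ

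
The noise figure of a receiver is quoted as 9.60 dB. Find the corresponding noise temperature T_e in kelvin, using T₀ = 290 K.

2355 K

F = 10^(9.60/10) = 9.12011
T_e = (F − 1)·T₀ = (9.12011 − 1) × 290 = 2355 K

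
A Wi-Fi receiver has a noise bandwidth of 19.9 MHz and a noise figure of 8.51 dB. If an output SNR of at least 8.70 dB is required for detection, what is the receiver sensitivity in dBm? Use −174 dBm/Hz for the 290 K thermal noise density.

−83.8 dBm

Sensitivity = −174 + 10 log₁₀(B) + NF + SNR_min
= −174 + 72.99 + 8.51 + 8.70
= −83.80 dBm → −83.8 dBm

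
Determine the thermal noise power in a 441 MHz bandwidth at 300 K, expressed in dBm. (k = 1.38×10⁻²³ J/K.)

−87.4 dBm

P_n = kTB = 1.38×10⁻²³ × 300 × 4.41×10⁸ = 1.83×10⁻¹² W
In dBm: 10 log₁₀(1.83×10⁻¹² / 10⁻³) = −87.4 dBm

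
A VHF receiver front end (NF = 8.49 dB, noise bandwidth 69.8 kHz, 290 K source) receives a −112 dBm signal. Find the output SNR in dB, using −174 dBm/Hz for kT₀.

5.1 dB

Noise floor: N = −174 + 10 log₁₀(B) + NF
10 log₁₀(6.98×10⁴) = 48.44 dB
N = −174 + 48.44 + 8.49 = −117.07 dBm
SNR = P_sig − N = −112 − (−117.07) = 5.07 dB → 5.1 dB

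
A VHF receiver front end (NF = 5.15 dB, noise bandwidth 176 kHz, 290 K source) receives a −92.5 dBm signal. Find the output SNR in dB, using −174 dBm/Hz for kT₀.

23.9 dB

Noise floor: N = −174 + 10 log₁₀(B) + NF
10 log₁₀(1.76×10⁵) = 52.46 dB
N = −174 + 52.46 + 5.15 = −116.39 dBm
SNR = P_sig − N = −92.5 − (−116.39) = 23.89 dB → 23.9 dB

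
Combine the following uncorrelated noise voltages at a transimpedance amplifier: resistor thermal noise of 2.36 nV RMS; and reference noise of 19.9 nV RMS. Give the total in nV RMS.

Uncorrelated sources add in power (mean-square): V_tot = √(ΣV_i²)
V_tot = √[(2.36×10⁻⁹)² + (1.99×10⁻⁸)²] = 2.00×10⁻⁸ V = 20.0 nV

20.0 nV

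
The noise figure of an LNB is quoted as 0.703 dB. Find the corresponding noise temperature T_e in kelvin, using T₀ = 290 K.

51.0 K

F = 10^(0.703/10) = 1.17571
T_e = (F − 1)·T₀ = (1.17571 − 1) × 290 = 51.0 K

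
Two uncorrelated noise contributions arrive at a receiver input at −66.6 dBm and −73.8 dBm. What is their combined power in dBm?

−65.8 dBm

Convert to linear, add, convert back:
P₁ = 2.19×10⁻¹⁰ W, P₂ = 4.17×10⁻¹¹ W
P_tot = 2.60×10⁻¹⁰ W → 10 log₁₀(P_tot / 10⁻³) = −65.8 dBm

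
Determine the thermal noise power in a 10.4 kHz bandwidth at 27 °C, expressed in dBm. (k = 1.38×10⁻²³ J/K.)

−133.7 dBm

T = 27 °C + 273.15 = 300.15 K
P_n = kTB = 1.38×10⁻²³ × 300.15 × 1.04×10⁴ = 4.31×10⁻¹⁷ W
In dBm: 10 log₁₀(4.31×10⁻¹⁷ / 10⁻³) = −133.7 dBm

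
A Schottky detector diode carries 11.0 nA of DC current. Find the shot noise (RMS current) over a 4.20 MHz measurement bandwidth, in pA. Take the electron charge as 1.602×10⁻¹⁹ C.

122 pA

I_n = √(2qI·B)
2qI·B = 2 × 1.602×10⁻¹⁹ × 1.10×10⁻⁸ × 4.20×10⁶ = 1.48×10⁻²⁰ A²
I_n = √(1.48×10⁻²⁰) = 1.22×10⁻¹⁰ A = 122 pA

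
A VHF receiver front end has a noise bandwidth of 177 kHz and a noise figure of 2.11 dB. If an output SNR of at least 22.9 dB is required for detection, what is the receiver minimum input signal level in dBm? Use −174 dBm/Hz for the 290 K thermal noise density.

Sensitivity = −174 + 10 log₁₀(B) + NF + SNR_min
= −174 + 52.48 + 2.11 + 22.9
= −96.51 dBm → −96.5 dBm

−96.5 dBm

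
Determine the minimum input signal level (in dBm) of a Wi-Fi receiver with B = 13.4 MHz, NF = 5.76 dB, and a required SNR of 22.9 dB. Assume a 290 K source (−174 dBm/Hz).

Sensitivity = −174 + 10 log₁₀(B) + NF + SNR_min
= −174 + 71.27 + 5.76 + 22.9
= −74.07 dBm → −74.1 dBm

−74.1 dBm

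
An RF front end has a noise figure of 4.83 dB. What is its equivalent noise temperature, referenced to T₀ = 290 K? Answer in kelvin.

592 K

F = 10^(4.83/10) = 3.04089
T_e = (F − 1)·T₀ = (3.04089 − 1) × 290 = 592 K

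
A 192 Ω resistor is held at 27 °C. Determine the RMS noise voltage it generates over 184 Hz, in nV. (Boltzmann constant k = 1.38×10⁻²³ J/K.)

T = 27 °C + 273.15 = 300.15 K
V_n = √(4kTRB)
4kTRB = 4 × 1.38×10⁻²³ × 300.15 × 1.92×10² × 1.84×10² = 5.85×10⁻¹⁶ V²
V_n = √(5.85×10⁻¹⁶) = 2.42×10⁻⁸ V = 24.2 nV

24.2 nV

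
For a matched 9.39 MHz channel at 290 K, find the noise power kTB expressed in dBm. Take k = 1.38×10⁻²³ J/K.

P_n = kTB = 1.38×10⁻²³ × 290 × 9.39×10⁶ = 3.76×10⁻¹⁴ W
In dBm: 10 log₁₀(3.76×10⁻¹⁴ / 10⁻³) = −104.3 dBm

−104.3 dBm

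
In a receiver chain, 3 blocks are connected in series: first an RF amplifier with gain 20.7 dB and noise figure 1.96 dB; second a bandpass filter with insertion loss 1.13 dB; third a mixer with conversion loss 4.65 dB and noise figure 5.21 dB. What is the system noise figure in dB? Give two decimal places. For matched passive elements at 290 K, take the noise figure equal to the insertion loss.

2.04 dB

Convert to linear (a loss of L dB is a gain of −L dB): F_i = 10^(NF_i/10), G_i = 10^(G_i,dB/10)
  Stage 1: F_1 = 10^(1.96/10) = 1.570, G_1 = 10^(20.7/10) = 117.5
  Stage 2: F_2 = 10^(1.13/10) = 1.297, G_2 = 10^(−1.13/10) = 0.7709
  Stage 3: F_3 = 10^(5.21/10) = 3.319, G_3 = 10^(−4.65/10) = 0.3428
Friis cascade:
  F = 1.570 + (1.297 − 1)/117.5 + (3.319 − 1)/90.57 = 1.598
NF = 10 log₁₀(1.598) = 2.04 dB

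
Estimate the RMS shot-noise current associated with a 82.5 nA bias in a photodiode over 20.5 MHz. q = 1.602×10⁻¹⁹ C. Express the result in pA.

736 pA

I_n = √(2qI·B)
2qI·B = 2 × 1.602×10⁻¹⁹ × 8.25×10⁻⁸ × 2.05×10⁷ = 5.42×10⁻¹⁹ A²
I_n = √(5.42×10⁻¹⁹) = 7.36×10⁻¹⁰ A = 736 pA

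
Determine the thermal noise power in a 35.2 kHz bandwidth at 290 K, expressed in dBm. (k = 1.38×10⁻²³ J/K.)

−128.5 dBm

P_n = kTB = 1.38×10⁻²³ × 290 × 3.52×10⁴ = 1.41×10⁻¹⁶ W
In dBm: 10 log₁₀(1.41×10⁻¹⁶ / 10⁻³) = −128.5 dBm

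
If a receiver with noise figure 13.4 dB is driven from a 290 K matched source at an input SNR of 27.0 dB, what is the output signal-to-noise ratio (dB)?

13.6 dB

By definition F = SNR_in/SNR_out, so in dB: SNR_out = SNR_in − NF
SNR_out = 27.0 − 13.4 = 13.6 dB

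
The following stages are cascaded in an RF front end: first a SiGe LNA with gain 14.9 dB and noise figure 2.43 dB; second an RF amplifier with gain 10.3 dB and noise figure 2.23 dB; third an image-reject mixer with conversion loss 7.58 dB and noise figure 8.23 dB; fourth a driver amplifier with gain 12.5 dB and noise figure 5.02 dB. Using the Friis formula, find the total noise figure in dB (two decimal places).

Convert to linear (a loss of L dB is a gain of −L dB): F_i = 10^(NF_i/10), G_i = 10^(G_i,dB/10)
  Stage 1: F_1 = 10^(2.43/10) = 1.750, G_1 = 10^(14.9/10) = 30.90
  Stage 2: F_2 = 10^(2.23/10) = 1.671, G_2 = 10^(10.3/10) = 10.72
  Stage 3: F_3 = 10^(8.23/10) = 6.653, G_3 = 10^(−7.58/10) = 0.1746
  Stage 4: F_4 = 10^(5.02/10) = 3.177, G_4 = 10^(12.5/10) = 17.78
Friis cascade:
  F = 1.750 + (1.671 − 1)/30.90 + (6.653 − 1)/331.1 + (3.177 − 1)/57.81 = 1.826
NF = 10 log₁₀(1.826) = 2.62 dB

2.62 dB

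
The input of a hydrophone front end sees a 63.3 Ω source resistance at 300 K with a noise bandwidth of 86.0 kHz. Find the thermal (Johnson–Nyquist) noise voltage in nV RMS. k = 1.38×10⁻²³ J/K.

V_n = √(4kTRB)
4kTRB = 4 × 1.38×10⁻²³ × 300 × 6.33×10¹ × 8.60×10⁴ = 9.01×10⁻¹⁴ V²
V_n = √(9.01×10⁻¹⁴) = 3.00×10⁻⁷ V = 300 nV

300 nV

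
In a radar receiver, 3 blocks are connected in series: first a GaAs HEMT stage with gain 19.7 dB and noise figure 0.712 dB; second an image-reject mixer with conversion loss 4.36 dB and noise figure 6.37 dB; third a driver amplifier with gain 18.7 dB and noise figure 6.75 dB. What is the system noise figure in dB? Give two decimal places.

1.22 dB

Convert to linear (a loss of L dB is a gain of −L dB): F_i = 10^(NF_i/10), G_i = 10^(G_i,dB/10)
  Stage 1: F_1 = 10^(0.712/10) = 1.178, G_1 = 10^(19.7/10) = 93.33
  Stage 2: F_2 = 10^(6.37/10) = 4.335, G_2 = 10^(−4.36/10) = 0.3664
  Stage 3: F_3 = 10^(6.75/10) = 4.732, G_3 = 10^(18.7/10) = 74.13
Friis cascade:
  F = 1.178 + (4.335 − 1)/93.33 + (4.732 − 1)/34.20 = 1.323
NF = 10 log₁₀(1.323) = 1.22 dB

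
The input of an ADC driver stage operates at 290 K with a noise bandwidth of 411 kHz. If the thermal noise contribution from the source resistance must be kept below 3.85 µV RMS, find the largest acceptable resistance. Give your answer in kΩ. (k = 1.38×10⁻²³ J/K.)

2.25 kΩ

Johnson–Nyquist: V_n = √(4kTRB) ⇒ R = V_n² / (4kTB)
4kTB = 4 × 1.38×10⁻²³ × 290 × 4.11×10⁵ = 6.58×10⁻¹⁵
R = (3.85×10⁻⁶)² / 6.58×10⁻¹⁵ = 2.25×10³ Ω = 2.25 kΩ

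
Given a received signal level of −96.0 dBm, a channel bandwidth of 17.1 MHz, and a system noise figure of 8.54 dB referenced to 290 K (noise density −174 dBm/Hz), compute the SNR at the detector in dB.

−2.9 dB

Noise floor: N = −174 + 10 log₁₀(B) + NF
10 log₁₀(1.71×10⁷) = 72.33 dB
N = −174 + 72.33 + 8.54 = −93.13 dBm
SNR = P_sig − N = −96.0 − (−93.13) = −2.87 dB → −2.9 dB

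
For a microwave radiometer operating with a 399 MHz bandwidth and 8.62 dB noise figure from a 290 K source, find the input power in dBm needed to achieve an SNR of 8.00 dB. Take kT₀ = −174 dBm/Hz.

Sensitivity = −174 + 10 log₁₀(B) + NF + SNR_min
= −174 + 86.01 + 8.62 + 8.00
= −71.37 dBm → −71.4 dBm

−71.4 dBm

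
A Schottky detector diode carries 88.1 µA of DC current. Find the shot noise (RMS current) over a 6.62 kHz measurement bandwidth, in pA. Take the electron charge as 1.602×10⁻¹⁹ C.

432 pA

I_n = √(2qI·B)
2qI·B = 2 × 1.602×10⁻¹⁹ × 8.81×10⁻⁵ × 6.62×10³ = 1.87×10⁻¹⁹ A²
I_n = √(1.87×10⁻¹⁹) = 4.32×10⁻¹⁰ A = 432 pA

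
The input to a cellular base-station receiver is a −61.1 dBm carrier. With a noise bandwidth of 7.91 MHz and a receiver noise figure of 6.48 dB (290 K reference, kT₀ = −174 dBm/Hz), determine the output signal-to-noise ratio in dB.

Noise floor: N = −174 + 10 log₁₀(B) + NF
10 log₁₀(7.91×10⁶) = 68.98 dB
N = −174 + 68.98 + 6.48 = −98.54 dBm
SNR = P_sig − N = −61.1 − (−98.54) = 37.44 dB → 37.4 dB

37.4 dB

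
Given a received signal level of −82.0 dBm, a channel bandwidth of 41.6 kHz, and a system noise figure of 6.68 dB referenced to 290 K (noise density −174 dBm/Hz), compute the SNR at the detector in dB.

Noise floor: N = −174 + 10 log₁₀(B) + NF
10 log₁₀(4.16×10⁴) = 46.19 dB
N = −174 + 46.19 + 6.68 = −121.13 dBm
SNR = P_sig − N = −82.0 − (−121.13) = 39.13 dB → 39.1 dB

39.1 dB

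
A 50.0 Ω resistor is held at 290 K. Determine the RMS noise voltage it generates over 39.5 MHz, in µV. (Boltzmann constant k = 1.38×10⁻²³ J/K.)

5.62 µV

V_n = √(4kTRB)
4kTRB = 4 × 1.38×10⁻²³ × 290 × 5.00×10¹ × 3.95×10⁷ = 3.16×10⁻¹¹ V²
V_n = √(3.16×10⁻¹¹) = 5.62×10⁻⁶ V = 5.62 µV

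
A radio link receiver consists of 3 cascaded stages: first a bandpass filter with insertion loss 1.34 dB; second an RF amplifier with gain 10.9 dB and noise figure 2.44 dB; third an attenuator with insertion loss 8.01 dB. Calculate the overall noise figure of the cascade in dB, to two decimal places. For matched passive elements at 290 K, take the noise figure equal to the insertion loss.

4.74 dB

Convert to linear (a loss of L dB is a gain of −L dB): F_i = 10^(NF_i/10), G_i = 10^(G_i,dB/10)
  Stage 1: F_1 = 10^(1.34/10) = 1.361, G_1 = 10^(−1.34/10) = 0.7345
  Stage 2: F_2 = 10^(2.44/10) = 1.754, G_2 = 10^(10.9/10) = 12.30
  Stage 3: F_3 = 10^(8.01/10) = 6.324, G_3 = 10^(−8.01/10) = 0.1581
Friis cascade:
  F = 1.361 + (1.754 − 1)/0.7345 + (6.324 − 1)/9.036 = 2.977
NF = 10 log₁₀(2.977) = 4.74 dB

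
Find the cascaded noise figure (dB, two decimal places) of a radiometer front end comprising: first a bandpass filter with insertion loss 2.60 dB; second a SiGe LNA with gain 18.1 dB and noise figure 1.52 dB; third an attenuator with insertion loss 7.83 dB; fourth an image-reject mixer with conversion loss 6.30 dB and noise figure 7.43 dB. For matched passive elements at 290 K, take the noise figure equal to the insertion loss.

5.44 dB

Convert to linear (a loss of L dB is a gain of −L dB): F_i = 10^(NF_i/10), G_i = 10^(G_i,dB/10)
  Stage 1: F_1 = 10^(2.60/10) = 1.820, G_1 = 10^(−2.60/10) = 0.5495
  Stage 2: F_2 = 10^(1.52/10) = 1.419, G_2 = 10^(18.1/10) = 64.57
  Stage 3: F_3 = 10^(7.83/10) = 6.067, G_3 = 10^(−7.83/10) = 0.1648
  Stage 4: F_4 = 10^(7.43/10) = 5.534, G_4 = 10^(−6.30/10) = 0.2344
Friis cascade:
  F = 1.820 + (1.419 − 1)/0.5495 + (6.067 − 1)/35.48 + (5.534 − 1)/5.848 = 3.500
NF = 10 log₁₀(3.500) = 5.44 dB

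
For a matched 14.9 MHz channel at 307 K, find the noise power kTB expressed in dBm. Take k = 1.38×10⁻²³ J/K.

−102.0 dBm

P_n = kTB = 1.38×10⁻²³ × 307 × 1.49×10⁷ = 6.31×10⁻¹⁴ W
In dBm: 10 log₁₀(6.31×10⁻¹⁴ / 10⁻³) = −102.0 dBm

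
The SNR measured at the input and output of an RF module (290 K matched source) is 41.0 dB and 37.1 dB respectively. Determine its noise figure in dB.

NF (dB) = SNR_in(dB) − SNR_out(dB) when the source is at T₀
NF = 41.0 − 37.1 = 3.9 dB

3.9 dB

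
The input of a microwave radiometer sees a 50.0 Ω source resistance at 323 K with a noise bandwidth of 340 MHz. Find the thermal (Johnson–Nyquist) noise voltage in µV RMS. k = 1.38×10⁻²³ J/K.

V_n = √(4kTRB)
4kTRB = 4 × 1.38×10⁻²³ × 323 × 5.00×10¹ × 3.40×10⁸ = 3.03×10⁻¹⁰ V²
V_n = √(3.03×10⁻¹⁰) = 1.74×10⁻⁵ V = 17.4 µV

17.4 µV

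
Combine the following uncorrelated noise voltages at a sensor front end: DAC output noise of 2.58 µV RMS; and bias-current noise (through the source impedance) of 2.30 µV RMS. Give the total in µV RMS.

Uncorrelated sources add in power (mean-square): V_tot = √(ΣV_i²)
V_tot = √[(2.58×10⁻⁶)² + (2.30×10⁻⁶)²] = 3.46×10⁻⁶ V = 3.46 µV

3.46 µV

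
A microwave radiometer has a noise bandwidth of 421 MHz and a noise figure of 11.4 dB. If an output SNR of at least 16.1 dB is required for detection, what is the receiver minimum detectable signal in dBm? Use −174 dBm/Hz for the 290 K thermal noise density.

−60.3 dBm

Sensitivity = −174 + 10 log₁₀(B) + NF + SNR_min
= −174 + 86.24 + 11.4 + 16.1
= −60.26 dBm → −60.3 dBm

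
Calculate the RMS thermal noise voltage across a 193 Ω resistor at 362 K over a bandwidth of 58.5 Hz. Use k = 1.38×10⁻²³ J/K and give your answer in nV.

V_n = √(4kTRB)
4kTRB = 4 × 1.38×10⁻²³ × 362 × 1.93×10² × 5.85×10¹ = 2.26×10⁻¹⁶ V²
V_n = √(2.26×10⁻¹⁶) = 1.50×10⁻⁸ V = 15.0 nV

15.0 nV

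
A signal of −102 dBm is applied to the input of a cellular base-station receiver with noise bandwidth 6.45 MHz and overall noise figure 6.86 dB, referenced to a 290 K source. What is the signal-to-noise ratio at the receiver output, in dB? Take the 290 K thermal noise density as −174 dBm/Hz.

−3.0 dB

Noise floor: N = −174 + 10 log₁₀(B) + NF
10 log₁₀(6.45×10⁶) = 68.1 dB
N = −174 + 68.1 + 6.86 = −99.04 dBm
SNR = P_sig − N = −102 − (−99.04) = −2.96 dB → −3.0 dB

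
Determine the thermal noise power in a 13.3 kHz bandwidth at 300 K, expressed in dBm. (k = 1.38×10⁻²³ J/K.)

P_n = kTB = 1.38×10⁻²³ × 300 × 1.33×10⁴ = 5.51×10⁻¹⁷ W
In dBm: 10 log₁₀(5.51×10⁻¹⁷ / 10⁻³) = −132.6 dBm

−132.6 dBm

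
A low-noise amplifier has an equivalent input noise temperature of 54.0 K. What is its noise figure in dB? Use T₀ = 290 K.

F = 1 + T_e/T₀ = 1 + 54.0/290 = 1.18621
NF = 10 log₁₀(1.18621) = 0.742 dB

0.742 dB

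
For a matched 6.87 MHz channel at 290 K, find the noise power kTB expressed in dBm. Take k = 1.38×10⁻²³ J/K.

P_n = kTB = 1.38×10⁻²³ × 290 × 6.87×10⁶ = 2.75×10⁻¹⁴ W
In dBm: 10 log₁₀(2.75×10⁻¹⁴ / 10⁻³) = −105.6 dBm

−105.6 dBm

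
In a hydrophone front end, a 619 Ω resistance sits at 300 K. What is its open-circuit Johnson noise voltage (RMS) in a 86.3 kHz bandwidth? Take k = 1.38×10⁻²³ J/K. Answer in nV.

941 nV

V_n = √(4kTRB)
4kTRB = 4 × 1.38×10⁻²³ × 300 × 6.19×10² × 8.63×10⁴ = 8.85×10⁻¹³ V²
V_n = √(8.85×10⁻¹³) = 9.41×10⁻⁷ V = 941 nV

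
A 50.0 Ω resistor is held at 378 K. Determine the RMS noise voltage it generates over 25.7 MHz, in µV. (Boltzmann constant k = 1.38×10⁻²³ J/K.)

V_n = √(4kTRB)
4kTRB = 4 × 1.38×10⁻²³ × 378 × 5.00×10¹ × 2.57×10⁷ = 2.68×10⁻¹¹ V²
V_n = √(2.68×10⁻¹¹) = 5.18×10⁻⁶ V = 5.18 µV

5.18 µV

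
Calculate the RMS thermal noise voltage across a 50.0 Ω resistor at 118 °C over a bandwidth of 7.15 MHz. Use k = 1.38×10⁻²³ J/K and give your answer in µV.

2.78 µV

T = 118 °C + 273.15 = 391.15 K
V_n = √(4kTRB)
4kTRB = 4 × 1.38×10⁻²³ × 391.15 × 5.00×10¹ × 7.15×10⁶ = 7.72×10⁻¹² V²
V_n = √(7.72×10⁻¹²) = 2.78×10⁻⁶ V = 2.78 µV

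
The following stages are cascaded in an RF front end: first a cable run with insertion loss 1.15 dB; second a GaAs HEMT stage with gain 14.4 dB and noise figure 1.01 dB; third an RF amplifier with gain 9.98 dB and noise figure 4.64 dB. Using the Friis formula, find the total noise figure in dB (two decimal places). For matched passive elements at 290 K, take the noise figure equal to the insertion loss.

2.39 dB

Convert to linear (a loss of L dB is a gain of −L dB): F_i = 10^(NF_i/10), G_i = 10^(G_i,dB/10)
  Stage 1: F_1 = 10^(1.15/10) = 1.303, G_1 = 10^(−1.15/10) = 0.7674
  Stage 2: F_2 = 10^(1.01/10) = 1.262, G_2 = 10^(14.4/10) = 27.54
  Stage 3: F_3 = 10^(4.64/10) = 2.911, G_3 = 10^(9.98/10) = 9.954
Friis cascade:
  F = 1.303 + (1.262 − 1)/0.7674 + (2.911 − 1)/21.13 = 1.735
NF = 10 log₁₀(1.735) = 2.39 dB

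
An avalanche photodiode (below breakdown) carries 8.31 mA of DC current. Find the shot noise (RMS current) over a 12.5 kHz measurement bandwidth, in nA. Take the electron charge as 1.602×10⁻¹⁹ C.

5.77 nA

I_n = √(2qI·B)
2qI·B = 2 × 1.602×10⁻¹⁹ × 8.31×10⁻³ × 1.25×10⁴ = 3.33×10⁻¹⁷ A²
I_n = √(3.33×10⁻¹⁷) = 5.77×10⁻⁹ A = 5.77 nA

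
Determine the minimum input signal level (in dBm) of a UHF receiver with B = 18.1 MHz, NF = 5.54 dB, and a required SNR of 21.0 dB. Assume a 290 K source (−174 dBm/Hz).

−74.9 dBm

Sensitivity = −174 + 10 log₁₀(B) + NF + SNR_min
= −174 + 72.58 + 5.54 + 21.0
= −74.88 dBm → −74.9 dBm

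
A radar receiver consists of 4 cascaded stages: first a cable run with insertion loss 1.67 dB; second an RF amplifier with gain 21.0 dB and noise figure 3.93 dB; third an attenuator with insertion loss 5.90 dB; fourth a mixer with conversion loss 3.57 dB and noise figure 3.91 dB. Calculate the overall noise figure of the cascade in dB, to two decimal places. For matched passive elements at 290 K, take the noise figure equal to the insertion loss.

Convert to linear (a loss of L dB is a gain of −L dB): F_i = 10^(NF_i/10), G_i = 10^(G_i,dB/10)
  Stage 1: F_1 = 10^(1.67/10) = 1.469, G_1 = 10^(−1.67/10) = 0.6808
  Stage 2: F_2 = 10^(3.93/10) = 2.472, G_2 = 10^(21.0/10) = 125.9
  Stage 3: F_3 = 10^(5.90/10) = 3.890, G_3 = 10^(−5.90/10) = 0.2570
  Stage 4: F_4 = 10^(3.91/10) = 2.460, G_4 = 10^(−3.57/10) = 0.4395
Friis cascade:
  F = 1.469 + (2.472 − 1)/0.6808 + (3.890 − 1)/85.70 + (2.460 − 1)/22.03 = 3.731
NF = 10 log₁₀(3.731) = 5.72 dB

5.72 dB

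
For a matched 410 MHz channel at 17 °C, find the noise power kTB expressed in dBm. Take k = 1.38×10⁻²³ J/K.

−87.8 dBm

T = 17 °C + 273.15 = 290.15 K
P_n = kTB = 1.38×10⁻²³ × 290.15 × 4.10×10⁸ = 1.64×10⁻¹² W
In dBm: 10 log₁₀(1.64×10⁻¹² / 10⁻³) = −87.8 dBm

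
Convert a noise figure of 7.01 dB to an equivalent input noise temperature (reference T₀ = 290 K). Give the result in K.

F = 10^(7.01/10) = 5.02343
T_e = (F − 1)·T₀ = (5.02343 − 1) × 290 = 1167 K

1167 K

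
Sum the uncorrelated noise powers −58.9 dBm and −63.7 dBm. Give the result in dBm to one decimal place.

Convert to linear, add, convert back:
P₁ = 1.29×10⁻⁹ W, P₂ = 4.27×10⁻¹⁰ W
P_tot = 1.71×10⁻⁹ W → 10 log₁₀(P_tot / 10⁻³) = −57.7 dBm

−57.7 dBm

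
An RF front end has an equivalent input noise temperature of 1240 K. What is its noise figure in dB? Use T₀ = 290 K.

7.22 dB

F = 1 + T_e/T₀ = 1 + 1240/290 = 5.27586
NF = 10 log₁₀(5.27586) = 7.22 dB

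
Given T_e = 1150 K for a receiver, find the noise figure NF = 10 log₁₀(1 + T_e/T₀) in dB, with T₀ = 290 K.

F = 1 + T_e/T₀ = 1 + 1150/290 = 4.96552
NF = 10 log₁₀(4.96552) = 6.96 dB

6.96 dB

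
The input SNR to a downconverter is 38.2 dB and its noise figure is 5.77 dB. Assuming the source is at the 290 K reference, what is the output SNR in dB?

By definition F = SNR_in/SNR_out, so in dB: SNR_out = SNR_in − NF
SNR_out = 38.2 − 5.77 = 32.43 dB

32.43 dB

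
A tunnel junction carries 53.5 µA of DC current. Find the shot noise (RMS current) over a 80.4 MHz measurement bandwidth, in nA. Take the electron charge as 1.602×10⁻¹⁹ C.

I_n = √(2qI·B)
2qI·B = 2 × 1.602×10⁻¹⁹ × 5.35×10⁻⁵ × 8.04×10⁷ = 1.38×10⁻¹⁵ A²
I_n = √(1.38×10⁻¹⁵) = 3.71×10⁻⁸ A = 37.1 nA

37.1 nA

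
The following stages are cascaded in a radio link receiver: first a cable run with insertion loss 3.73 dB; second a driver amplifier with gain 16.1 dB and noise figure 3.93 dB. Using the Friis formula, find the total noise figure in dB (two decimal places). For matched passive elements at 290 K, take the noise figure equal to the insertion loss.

Convert to linear (a loss of L dB is a gain of −L dB): F_i = 10^(NF_i/10), G_i = 10^(G_i,dB/10)
  Stage 1: F_1 = 10^(3.73/10) = 2.360, G_1 = 10^(−3.73/10) = 0.4236
  Stage 2: F_2 = 10^(3.93/10) = 2.472, G_2 = 10^(16.1/10) = 40.74
Friis cascade:
  F = 2.360 + (2.472 − 1)/0.4236 = 5.834
NF = 10 log₁₀(5.834) = 7.66 dB

7.66 dB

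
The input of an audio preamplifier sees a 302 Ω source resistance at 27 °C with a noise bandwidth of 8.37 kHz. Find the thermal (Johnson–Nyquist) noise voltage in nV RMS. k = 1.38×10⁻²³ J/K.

T = 27 °C + 273.15 = 300.15 K
V_n = √(4kTRB)
4kTRB = 4 × 1.38×10⁻²³ × 300.15 × 3.02×10² × 8.37×10³ = 4.19×10⁻¹⁴ V²
V_n = √(4.19×10⁻¹⁴) = 2.05×10⁻⁷ V = 205 nV

205 nV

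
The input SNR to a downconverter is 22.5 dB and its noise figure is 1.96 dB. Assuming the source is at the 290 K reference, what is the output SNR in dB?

20.54 dB

By definition F = SNR_in/SNR_out, so in dB: SNR_out = SNR_in − NF
SNR_out = 22.5 − 1.96 = 20.54 dB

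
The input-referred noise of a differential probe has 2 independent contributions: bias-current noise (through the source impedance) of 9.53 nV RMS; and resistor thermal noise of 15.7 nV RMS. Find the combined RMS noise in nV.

Uncorrelated sources add in power (mean-square): V_tot = √(ΣV_i²)
V_tot = √[(9.53×10⁻⁹)² + (1.57×10⁻⁸)²] = 1.84×10⁻⁸ V = 18.4 nV

18.4 nV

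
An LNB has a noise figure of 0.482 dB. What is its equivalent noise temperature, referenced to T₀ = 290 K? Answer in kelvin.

34.0 K

F = 10^(0.482/10) = 1.11738
T_e = (F − 1)·T₀ = (1.11738 − 1) × 290 = 34.0 K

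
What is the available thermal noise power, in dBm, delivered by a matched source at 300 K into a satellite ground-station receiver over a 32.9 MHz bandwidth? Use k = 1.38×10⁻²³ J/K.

−98.7 dBm

P_n = kTB = 1.38×10⁻²³ × 300 × 3.29×10⁷ = 1.36×10⁻¹³ W
In dBm: 10 log₁₀(1.36×10⁻¹³ / 10⁻³) = −98.7 dBm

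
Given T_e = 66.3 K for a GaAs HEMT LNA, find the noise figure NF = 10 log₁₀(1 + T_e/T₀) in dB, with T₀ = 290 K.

F = 1 + T_e/T₀ = 1 + 66.3/290 = 1.22862
NF = 10 log₁₀(1.22862) = 0.894 dB

0.894 dB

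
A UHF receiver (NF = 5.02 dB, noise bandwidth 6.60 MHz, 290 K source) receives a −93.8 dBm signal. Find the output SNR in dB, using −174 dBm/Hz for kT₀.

Noise floor: N = −174 + 10 log₁₀(B) + NF
10 log₁₀(6.60×10⁶) = 68.2 dB
N = −174 + 68.2 + 5.02 = −100.78 dBm
SNR = P_sig − N = −93.8 − (−100.78) = 6.98 dB → 7.0 dB

7.0 dB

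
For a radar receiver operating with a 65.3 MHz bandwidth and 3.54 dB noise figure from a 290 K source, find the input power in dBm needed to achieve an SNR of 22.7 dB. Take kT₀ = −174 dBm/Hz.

−69.6 dBm

Sensitivity = −174 + 10 log₁₀(B) + NF + SNR_min
= −174 + 78.15 + 3.54 + 22.7
= −69.61 dBm → −69.6 dBm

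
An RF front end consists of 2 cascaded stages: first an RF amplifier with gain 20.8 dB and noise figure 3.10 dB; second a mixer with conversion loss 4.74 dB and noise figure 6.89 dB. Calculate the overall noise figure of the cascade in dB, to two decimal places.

3.17 dB

Convert to linear (a loss of L dB is a gain of −L dB): F_i = 10^(NF_i/10), G_i = 10^(G_i,dB/10)
  Stage 1: F_1 = 10^(3.10/10) = 2.042, G_1 = 10^(20.8/10) = 120.2
  Stage 2: F_2 = 10^(6.89/10) = 4.887, G_2 = 10^(−4.74/10) = 0.3357
Friis cascade:
  F = 2.042 + (4.887 − 1)/120.2 = 2.074
NF = 10 log₁₀(2.074) = 3.17 dB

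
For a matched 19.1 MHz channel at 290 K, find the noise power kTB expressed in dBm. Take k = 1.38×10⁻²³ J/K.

−101.2 dBm

P_n = kTB = 1.38×10⁻²³ × 290 × 1.91×10⁷ = 7.64×10⁻¹⁴ W
In dBm: 10 log₁₀(7.64×10⁻¹⁴ / 10⁻³) = −101.2 dBm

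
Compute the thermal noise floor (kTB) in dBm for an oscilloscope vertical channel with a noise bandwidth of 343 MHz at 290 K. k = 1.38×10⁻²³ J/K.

P_n = kTB = 1.38×10⁻²³ × 290 × 3.43×10⁸ = 1.37×10⁻¹² W
In dBm: 10 log₁₀(1.37×10⁻¹² / 10⁻³) = −88.6 dBm

−88.6 dBm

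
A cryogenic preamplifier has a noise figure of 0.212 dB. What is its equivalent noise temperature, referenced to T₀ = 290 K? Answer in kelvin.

14.5 K

F = 10^(0.212/10) = 1.05003
T_e = (F − 1)·T₀ = (1.05003 − 1) × 290 = 14.5 K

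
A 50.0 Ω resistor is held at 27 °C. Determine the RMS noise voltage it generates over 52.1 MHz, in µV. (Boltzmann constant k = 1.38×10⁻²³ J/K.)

T = 27 °C + 273.15 = 300.15 K
V_n = √(4kTRB)
4kTRB = 4 × 1.38×10⁻²³ × 300.15 × 5.00×10¹ × 5.21×10⁷ = 4.32×10⁻¹¹ V²
V_n = √(4.32×10⁻¹¹) = 6.57×10⁻⁶ V = 6.57 µV

6.57 µV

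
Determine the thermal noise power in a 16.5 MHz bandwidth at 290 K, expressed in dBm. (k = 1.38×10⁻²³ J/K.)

P_n = kTB = 1.38×10⁻²³ × 290 × 1.65×10⁷ = 6.60×10⁻¹⁴ W
In dBm: 10 log₁₀(6.60×10⁻¹⁴ / 10⁻³) = −101.8 dBm

−101.8 dBm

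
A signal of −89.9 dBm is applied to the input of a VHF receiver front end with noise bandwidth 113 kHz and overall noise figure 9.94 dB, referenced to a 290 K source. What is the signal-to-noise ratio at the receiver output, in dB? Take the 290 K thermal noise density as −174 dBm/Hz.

23.6 dB

Noise floor: N = −174 + 10 log₁₀(B) + NF
10 log₁₀(1.13×10⁵) = 50.53 dB
N = −174 + 50.53 + 9.94 = −113.53 dBm
SNR = P_sig − N = −89.9 − (−113.53) = 23.63 dB → 23.6 dB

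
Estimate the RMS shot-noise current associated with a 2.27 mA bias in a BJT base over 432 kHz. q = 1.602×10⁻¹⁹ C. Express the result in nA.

17.7 nA

I_n = √(2qI·B)
2qI·B = 2 × 1.602×10⁻¹⁹ × 2.27×10⁻³ × 4.32×10⁵ = 3.14×10⁻¹⁶ A²
I_n = √(3.14×10⁻¹⁶) = 1.77×10⁻⁸ A = 17.7 nA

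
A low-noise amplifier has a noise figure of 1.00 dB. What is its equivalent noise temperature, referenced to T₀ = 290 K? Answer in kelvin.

F = 10^(1.00/10) = 1.25893
T_e = (F − 1)·T₀ = (1.25893 − 1) × 290 = 75.1 K

75.1 K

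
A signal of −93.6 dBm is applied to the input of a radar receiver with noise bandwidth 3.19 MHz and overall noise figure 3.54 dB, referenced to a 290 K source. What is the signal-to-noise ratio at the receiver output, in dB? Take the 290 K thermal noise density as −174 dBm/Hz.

11.8 dB

Noise floor: N = −174 + 10 log₁₀(B) + NF
10 log₁₀(3.19×10⁶) = 65.04 dB
N = −174 + 65.04 + 3.54 = −105.42 dBm
SNR = P_sig − N = −93.6 − (−105.42) = 11.82 dB → 11.8 dB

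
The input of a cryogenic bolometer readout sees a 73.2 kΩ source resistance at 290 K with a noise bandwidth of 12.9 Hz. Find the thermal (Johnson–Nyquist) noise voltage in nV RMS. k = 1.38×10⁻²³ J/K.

V_n = √(4kTRB)
4kTRB = 4 × 1.38×10⁻²³ × 290 × 7.32×10⁴ × 1.29×10¹ = 1.51×10⁻¹⁴ V²
V_n = √(1.51×10⁻¹⁴) = 1.23×10⁻⁷ V = 123 nV

123 nV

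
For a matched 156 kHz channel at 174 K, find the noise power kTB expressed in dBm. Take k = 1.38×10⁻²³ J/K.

P_n = kTB = 1.38×10⁻²³ × 174 × 1.56×10⁵ = 3.75×10⁻¹⁶ W
In dBm: 10 log₁₀(3.75×10⁻¹⁶ / 10⁻³) = −124.3 dBm

−124.3 dBm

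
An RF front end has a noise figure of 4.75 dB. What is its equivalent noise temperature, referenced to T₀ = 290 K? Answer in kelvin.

F = 10^(4.75/10) = 2.98538
T_e = (F − 1)·T₀ = (2.98538 − 1) × 290 = 576 K

576 K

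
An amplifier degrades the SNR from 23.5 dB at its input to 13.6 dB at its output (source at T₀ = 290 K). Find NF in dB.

NF (dB) = SNR_in(dB) − SNR_out(dB) when the source is at T₀
NF = 23.5 − 13.6 = 9.9 dB

9.9 dB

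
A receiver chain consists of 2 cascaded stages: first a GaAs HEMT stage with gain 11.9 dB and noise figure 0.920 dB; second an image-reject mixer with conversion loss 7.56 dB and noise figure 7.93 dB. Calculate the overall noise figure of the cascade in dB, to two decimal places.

Convert to linear (a loss of L dB is a gain of −L dB): F_i = 10^(NF_i/10), G_i = 10^(G_i,dB/10)
  Stage 1: F_1 = 10^(0.920/10) = 1.236, G_1 = 10^(11.9/10) = 15.49
  Stage 2: F_2 = 10^(7.93/10) = 6.209, G_2 = 10^(−7.56/10) = 0.1754
Friis cascade:
  F = 1.236 + (6.209 − 1)/15.49 = 1.572
NF = 10 log₁₀(1.572) = 1.97 dB

1.97 dB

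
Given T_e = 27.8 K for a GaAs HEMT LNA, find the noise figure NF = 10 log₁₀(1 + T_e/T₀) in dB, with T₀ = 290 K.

F = 1 + T_e/T₀ = 1 + 27.8/290 = 1.09586
NF = 10 log₁₀(1.09586) = 0.398 dB

0.398 dB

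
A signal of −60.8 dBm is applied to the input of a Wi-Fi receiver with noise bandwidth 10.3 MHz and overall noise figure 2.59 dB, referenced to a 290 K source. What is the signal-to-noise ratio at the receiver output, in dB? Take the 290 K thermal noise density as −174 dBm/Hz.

Noise floor: N = −174 + 10 log₁₀(B) + NF
10 log₁₀(1.03×10⁷) = 70.13 dB
N = −174 + 70.13 + 2.59 = −101.28 dBm
SNR = P_sig − N = −60.8 − (−101.28) = 40.48 dB → 40.5 dB

40.5 dB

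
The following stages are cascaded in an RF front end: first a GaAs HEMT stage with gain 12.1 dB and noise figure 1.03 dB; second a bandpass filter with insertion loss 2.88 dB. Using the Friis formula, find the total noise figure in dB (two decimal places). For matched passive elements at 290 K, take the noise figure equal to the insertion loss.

1.22 dB

Convert to linear (a loss of L dB is a gain of −L dB): F_i = 10^(NF_i/10), G_i = 10^(G_i,dB/10)
  Stage 1: F_1 = 10^(1.03/10) = 1.268, G_1 = 10^(12.1/10) = 16.22
  Stage 2: F_2 = 10^(2.88/10) = 1.941, G_2 = 10^(−2.88/10) = 0.5152
Friis cascade:
  F = 1.268 + (1.941 − 1)/16.22 = 1.326
NF = 10 log₁₀(1.326) = 1.22 dB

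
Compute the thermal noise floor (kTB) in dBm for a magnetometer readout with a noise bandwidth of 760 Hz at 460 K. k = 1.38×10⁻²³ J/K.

P_n = kTB = 1.38×10⁻²³ × 460 × 7.60×10² = 4.82×10⁻¹⁸ W
In dBm: 10 log₁₀(4.82×10⁻¹⁸ / 10⁻³) = −143.2 dBm

−143.2 dBm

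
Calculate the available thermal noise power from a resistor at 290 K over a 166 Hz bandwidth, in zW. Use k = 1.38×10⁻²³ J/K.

664 zW

P_n = kTB = 1.38×10⁻²³ × 290 × 1.66×10² = 6.64×10⁻¹⁹ W = 664 zW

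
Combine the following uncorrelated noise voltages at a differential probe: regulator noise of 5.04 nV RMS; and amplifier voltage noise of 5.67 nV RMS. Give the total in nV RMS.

Uncorrelated sources add in power (mean-square): V_tot = √(ΣV_i²)
V_tot = √[(5.04×10⁻⁹)² + (5.67×10⁻⁹)²] = 7.59×10⁻⁹ V = 7.59 nV

7.59 nV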